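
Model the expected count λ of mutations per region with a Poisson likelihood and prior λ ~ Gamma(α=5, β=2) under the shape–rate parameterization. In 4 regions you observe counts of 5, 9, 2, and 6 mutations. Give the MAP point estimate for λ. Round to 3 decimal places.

λ̂_MAP = 4.333

Σxᵢ = 5+9+2+6 = 22, with n = 4.
Posterior ∝ λ^4e^(−2λ) · λ^22e^(−4λ) = λ^26e^(−6λ), i.e. Gamma(shape=27, rate=6).
The mode of a Gamma(a, b) with a ≥ 1 (shape–rate) is (a−1)/b = 26/6 ≈ 4.333.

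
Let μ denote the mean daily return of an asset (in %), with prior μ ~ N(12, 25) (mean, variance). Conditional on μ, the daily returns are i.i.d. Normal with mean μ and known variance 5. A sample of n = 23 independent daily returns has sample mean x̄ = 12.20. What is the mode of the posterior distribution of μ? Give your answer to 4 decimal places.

n = 23, x̄ = 12.20.
For a Normal prior and Normal likelihood with known variance, the posterior is Normal; its mode equals its mean, the precision-weighted average.
Prior precision 1/σ₀² = 1/25 = 0.04; data precision n/σ² = 23/5 = 4.6.
μ̂ = (0.04·12 + 4.6·12.2) / (0.04 + 4.6) = 56.6/4.64 = 1415/116 ≈ 12.1983.

μ̂_MAP = 12.1983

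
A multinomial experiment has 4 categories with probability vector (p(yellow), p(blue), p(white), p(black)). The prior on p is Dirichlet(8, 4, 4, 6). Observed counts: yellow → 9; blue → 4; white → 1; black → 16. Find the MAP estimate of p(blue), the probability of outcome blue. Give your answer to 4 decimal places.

MAP estimate of p(blue) = 0.1458

The posterior is Dirichlet(αᵢ + nᵢ) = Dirichlet(17, 8, 5, 22).
For a Dirichlet(a₁,…,a_K) with all aᵢ > 1, the mode has j-th component (aⱼ − 1)/(Σaᵢ − K).
Here Σaᵢ = 52 and K = 4, so p(blue) = (8 − 1)/(52 − 4) = 7/48 ≈ 0.1458.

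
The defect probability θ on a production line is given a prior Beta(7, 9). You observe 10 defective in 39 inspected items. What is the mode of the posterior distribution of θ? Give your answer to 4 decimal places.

θ̂_MAP = 0.3019

Prior: Beta(7, 9).
Data: 10 successes in 39 trials. The binomial likelihood contributes θ^10(1−θ)^29, so the posterior is Beta(7+10, 9+29) = Beta(17, 38).
For Beta(a, b) with a, b > 1 the mode is (a−1)/(a+b−2) = 16/53 ≈ 0.3019.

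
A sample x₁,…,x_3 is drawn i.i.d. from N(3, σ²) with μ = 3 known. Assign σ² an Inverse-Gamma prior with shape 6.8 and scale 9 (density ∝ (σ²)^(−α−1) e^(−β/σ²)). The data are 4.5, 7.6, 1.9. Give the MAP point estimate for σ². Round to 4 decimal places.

Sum of squared deviations about the known mean: SS = (4.5−3)² + (7.6−3)² + (1.9−3)² = 24.62.
The Normal likelihood contributes (σ²)^(−n/2) exp(−SS/(2σ²)), so the posterior is Inverse-Gamma(α + n/2, β + SS/2) = Inverse-Gamma(8.3, 21.31).
The mode of Inverse-Gamma(a, b) is b/(a+1) = 21.31/9.3 ≈ 2.2914.

σ̂²_MAP = 2.2914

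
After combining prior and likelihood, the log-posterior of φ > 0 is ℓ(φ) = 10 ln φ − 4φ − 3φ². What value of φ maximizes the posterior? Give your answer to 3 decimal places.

φ̂_MAP = 1.000

ℓ'(φ) = 10/φ − 4 − 6φ. Setting this to zero and multiplying by φ: 6φ² + 4φ − 10 = 0.
φ = (−4 + √(4² + 4·6·10)) / (2·6) = (−4 + √256) / 12 = (−4 + 16)/12 = 1.
ℓ''(φ) = −10/φ² − 6 < 0, confirming a maximum.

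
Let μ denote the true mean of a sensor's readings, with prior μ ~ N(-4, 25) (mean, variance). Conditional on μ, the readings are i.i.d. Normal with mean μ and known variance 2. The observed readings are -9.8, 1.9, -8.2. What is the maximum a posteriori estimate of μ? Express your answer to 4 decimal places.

μ̂_MAP = -5.3312

n = 3; x̄ = ((-9.8) + 1.9 + (-8.2))/3 = -16.1/3 = -161/30 ≈ -5.3667.
For a Normal prior and Normal likelihood with known variance, the posterior is Normal; its mode equals its mean, the precision-weighted average.
Prior precision 1/σ₀² = 1/25 = 0.04; data precision n/σ² = 3/2 = 1.5.
μ̂ = (0.04·(-4) + 1.5·(-161/30)) / (0.04 + 1.5) = (-8.21)/1.54 = -821/154 ≈ -5.3312.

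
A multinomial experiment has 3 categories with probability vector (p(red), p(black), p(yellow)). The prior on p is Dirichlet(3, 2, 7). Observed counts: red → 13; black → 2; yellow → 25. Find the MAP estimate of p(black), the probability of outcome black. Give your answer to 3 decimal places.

The posterior is Dirichlet(αᵢ + nᵢ) = Dirichlet(16, 4, 32).
For a Dirichlet(a₁,…,a_K) with all aᵢ > 1, the mode has j-th component (aⱼ − 1)/(Σaᵢ − K).
Here Σaᵢ = 52 and K = 3, so p(black) = (4 − 1)/(52 − 3) = 3/49 ≈ 0.061.

MAP estimate of p(black) = 0.061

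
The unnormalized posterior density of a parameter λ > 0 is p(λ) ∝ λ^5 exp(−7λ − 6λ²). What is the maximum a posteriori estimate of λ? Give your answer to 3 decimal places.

ℓ'(λ) = 5/λ − 7 − 12λ. Setting this to zero and multiplying by λ: 12λ² + 7λ − 5 = 0.
λ = (−7 + √(7² + 4·12·5)) / (2·12) = (−7 + √289) / 24 = (−7 + 17)/24 = 5/12.
ℓ''(λ) = −5/λ² − 12 < 0, confirming a maximum.

λ̂_MAP = 0.417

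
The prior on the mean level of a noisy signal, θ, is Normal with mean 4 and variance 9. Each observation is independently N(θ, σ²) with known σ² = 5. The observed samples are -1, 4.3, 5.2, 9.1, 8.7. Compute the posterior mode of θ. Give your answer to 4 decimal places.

n = 5; x̄ = ((-1) + 4.3 + 5.2 + 9.1 + 8.7)/5 = 26.3/5 = 5.26.
For a Normal prior and Normal likelihood with known variance, the posterior is Normal; its mode equals its mean, the precision-weighted average.
Prior precision 1/σ₀² = 1/9; data precision n/σ² = 5/5 = 1.
θ̂ = ((1/9)·4 + 1·5.26) / (1/9 + 1) = (2567/450)/(10/9) = 5.1340.

θ̂_MAP = 5.1340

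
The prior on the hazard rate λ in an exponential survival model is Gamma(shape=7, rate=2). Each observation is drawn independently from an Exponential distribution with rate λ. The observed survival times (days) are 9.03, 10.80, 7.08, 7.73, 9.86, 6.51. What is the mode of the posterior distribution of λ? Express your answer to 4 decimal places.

The Exponential(rate=λ) likelihood is ∝ λ^n e^(−λΣtᵢ). Here n = 6 and Σtᵢ = 9.03 + 10.80 + 7.08 + 7.73 + 9.86 + 6.51 = 51.01.
Posterior ∝ λ^6e^(−2λ) · λ^6e^(−51.01λ) = λ^12e^(−53.01λ), i.e. Gamma(13, 53.01).
Mode = (a−1)/b = 12/53.01 ≈ 0.2264.

λ̂_MAP = 0.2264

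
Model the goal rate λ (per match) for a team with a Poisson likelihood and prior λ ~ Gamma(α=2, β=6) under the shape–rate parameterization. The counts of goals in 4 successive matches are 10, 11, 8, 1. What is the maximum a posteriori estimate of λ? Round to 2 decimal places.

Σxᵢ = 10+11+8+1 = 30, with n = 4.
Posterior ∝ λe^(−6λ) · λ^30e^(−4λ) = λ^31e^(−10λ), i.e. Gamma(shape=32, rate=10).
The mode of a Gamma(a, b) with a ≥ 1 (shape–rate) is (a−1)/b = 31/10 ≈ 3.10.

λ̂_MAP = 3.10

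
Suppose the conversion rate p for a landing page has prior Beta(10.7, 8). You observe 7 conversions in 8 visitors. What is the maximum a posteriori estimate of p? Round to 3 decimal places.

Prior: Beta(10.7, 8).
Data: 7 successes in 8 trials. The binomial likelihood contributes p^7(1−p)^1, so the posterior is Beta(10.7+7, 8+1) = Beta(17.7, 9).
For Beta(a, b) with a, b > 1 the mode is (a−1)/(a+b−2) = 16.7/24.7 ≈ 0.676.

p̂_MAP = 0.676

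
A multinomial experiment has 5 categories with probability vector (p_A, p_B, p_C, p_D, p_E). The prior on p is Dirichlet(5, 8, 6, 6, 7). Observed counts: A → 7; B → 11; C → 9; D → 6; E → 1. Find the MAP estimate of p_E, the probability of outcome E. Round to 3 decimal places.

MAP estimate of p_E = 0.115

The posterior is Dirichlet(αᵢ + nᵢ) = Dirichlet(12, 19, 15, 12, 8).
For a Dirichlet(a₁,…,a_K) with all aᵢ > 1, the mode has j-th component (aⱼ − 1)/(Σaᵢ − K).
Here Σaᵢ = 66 and K = 5, so p_E = (8 − 1)/(66 − 5) = 7/61 ≈ 0.115.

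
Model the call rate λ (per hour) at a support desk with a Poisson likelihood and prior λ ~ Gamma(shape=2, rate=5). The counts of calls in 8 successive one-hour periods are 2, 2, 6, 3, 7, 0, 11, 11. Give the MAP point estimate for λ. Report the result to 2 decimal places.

Σxᵢ = 2+2+6+3+7+0+11+11 = 42, with n = 8.
Posterior ∝ λe^(−5λ) · λ^42e^(−8λ) = λ^43e^(−13λ), i.e. Gamma(shape=44, rate=13).
The mode of a Gamma(a, b) with a ≥ 1 (shape–rate) is (a−1)/b = 43/13 ≈ 3.31.

λ̂_MAP = 3.31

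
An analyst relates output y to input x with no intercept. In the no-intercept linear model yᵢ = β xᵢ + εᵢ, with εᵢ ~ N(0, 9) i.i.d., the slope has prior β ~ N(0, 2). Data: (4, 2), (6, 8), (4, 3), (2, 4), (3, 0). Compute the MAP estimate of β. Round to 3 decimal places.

β̂_MAP = 0.889

log p(β | y) = −Σ(yᵢ − βxᵢ)²/(2·9) − β²/(2·2) + const.
Setting the derivative to zero: Σxᵢ(yᵢ − βxᵢ)/9 − β/2 = 0, so β = Σxᵢyᵢ / (Σxᵢ² + σ²/τ²).
Σxᵢyᵢ = 4·2 + 6·8 + 4·3 + 2·4 + 3·0 = 76; Σxᵢ² = 81; σ²/τ² = 4.5.
β̂_MAP = 76 / (81 + 4.5) = 76/85.5 ≈ 0.889.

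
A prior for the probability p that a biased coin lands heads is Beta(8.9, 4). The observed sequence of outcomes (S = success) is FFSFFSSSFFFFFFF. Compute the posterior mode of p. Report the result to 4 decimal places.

p̂_MAP = 0.4595

Prior: Beta(8.9, 4).
Data: 4 successes in 15 trials (from the sequence). The binomial likelihood contributes p^4(1−p)^11, so the posterior is Beta(8.9+4, 4+11) = Beta(12.9, 15).
For Beta(a, b) with a, b > 1 the mode is (a−1)/(a+b−2) = 11.9/25.9 ≈ 0.4595.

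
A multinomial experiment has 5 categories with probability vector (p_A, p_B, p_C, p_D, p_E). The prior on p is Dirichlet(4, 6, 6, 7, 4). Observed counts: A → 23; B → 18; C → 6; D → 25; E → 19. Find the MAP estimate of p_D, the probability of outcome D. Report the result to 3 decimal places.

The posterior is Dirichlet(αᵢ + nᵢ) = Dirichlet(27, 24, 12, 32, 23).
For a Dirichlet(a₁,…,a_K) with all aᵢ > 1, the mode has j-th component (aⱼ − 1)/(Σaᵢ − K).
Here Σaᵢ = 118 and K = 5, so p_D = (32 − 1)/(118 − 5) = 31/113 ≈ 0.274.

MAP estimate of p_D = 0.274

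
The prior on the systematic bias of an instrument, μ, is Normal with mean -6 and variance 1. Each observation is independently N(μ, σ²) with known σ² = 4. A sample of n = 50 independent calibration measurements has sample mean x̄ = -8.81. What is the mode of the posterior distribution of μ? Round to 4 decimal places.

μ̂_MAP = -8.6019

n = 50, x̄ = -8.81.
For a Normal prior and Normal likelihood with known variance, the posterior is Normal; its mode equals its mean, the precision-weighted average.
Prior precision 1/σ₀² = 1/1 = 1; data precision n/σ² = 50/4 = 12.5.
μ̂ = (1·(-6) + 12.5·(-8.81)) / (1 + 12.5) = (-116.125)/13.5 = -929/108 ≈ -8.6019.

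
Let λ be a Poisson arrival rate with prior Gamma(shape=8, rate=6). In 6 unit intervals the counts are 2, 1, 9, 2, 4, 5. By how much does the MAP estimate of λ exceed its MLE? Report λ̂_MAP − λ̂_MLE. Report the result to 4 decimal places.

Σxᵢ = 23. Posterior is Gamma(31, 12); MAP = (31−1)/12 = 30/12 ≈ 2.50000.
MLE = x̄ = 23/6 ≈ 3.83333.
Difference = 30/12 − 23/6 = -4/3 ≈ -1.3333.

MAP − MLE = -1.3333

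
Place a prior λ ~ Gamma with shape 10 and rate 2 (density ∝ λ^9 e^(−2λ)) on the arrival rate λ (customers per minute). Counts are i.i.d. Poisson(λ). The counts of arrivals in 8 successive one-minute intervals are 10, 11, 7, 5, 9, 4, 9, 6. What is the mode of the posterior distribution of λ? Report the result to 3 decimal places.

λ̂_MAP = 7.000

Σxᵢ = 10+11+7+5+9+4+9+6 = 61, with n = 8.
Posterior ∝ λ^9e^(−2λ) · λ^61e^(−8λ) = λ^70e^(−10λ), i.e. Gamma(shape=71, rate=10).
The mode of a Gamma(a, b) with a ≥ 1 (shape–rate) is (a−1)/b = 70/10 ≈ 7.000.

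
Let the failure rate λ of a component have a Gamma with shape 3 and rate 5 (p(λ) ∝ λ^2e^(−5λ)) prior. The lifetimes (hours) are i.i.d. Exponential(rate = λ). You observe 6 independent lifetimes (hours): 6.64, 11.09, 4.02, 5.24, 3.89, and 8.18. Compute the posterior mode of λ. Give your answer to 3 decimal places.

λ̂_MAP = 0.182

The Exponential(rate=λ) likelihood is ∝ λ^n e^(−λΣtᵢ). Here n = 6 and Σtᵢ = 6.64 + 11.09 + 4.02 + 5.24 + 3.89 + 8.18 = 39.06.
Posterior ∝ λ^2e^(−5λ) · λ^6e^(−39.06λ) = λ^8e^(−44.06λ), i.e. Gamma(9, 44.06).
Mode = (a−1)/b = 8/44.06 ≈ 0.182.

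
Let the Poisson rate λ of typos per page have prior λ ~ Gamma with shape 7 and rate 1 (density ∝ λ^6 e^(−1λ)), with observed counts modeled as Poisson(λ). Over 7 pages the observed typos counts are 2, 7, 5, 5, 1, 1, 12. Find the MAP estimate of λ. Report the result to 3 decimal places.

λ̂_MAP = 4.875

Σxᵢ = 2+7+5+5+1+1+12 = 33, with n = 7.
Posterior ∝ λ^6e^(−1λ) · λ^33e^(−7λ) = λ^39e^(−8λ), i.e. Gamma(shape=40, rate=8).
The mode of a Gamma(a, b) with a ≥ 1 (shape–rate) is (a−1)/b = 39/8 ≈ 4.875.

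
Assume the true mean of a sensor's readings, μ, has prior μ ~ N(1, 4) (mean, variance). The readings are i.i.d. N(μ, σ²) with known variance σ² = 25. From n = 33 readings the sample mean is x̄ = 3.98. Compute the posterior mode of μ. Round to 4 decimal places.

μ̂_MAP = 3.5055

n = 33, x̄ = 3.98.
For a Normal prior and Normal likelihood with known variance, the posterior is Normal; its mode equals its mean, the precision-weighted average.
Prior precision 1/σ₀² = 1/4 = 0.25; data precision n/σ² = 33/25 = 1.32.
μ̂ = (0.25·1 + 1.32·3.98) / (0.25 + 1.32) = 5.5036/1.57 = 13759/3925 ≈ 3.5055.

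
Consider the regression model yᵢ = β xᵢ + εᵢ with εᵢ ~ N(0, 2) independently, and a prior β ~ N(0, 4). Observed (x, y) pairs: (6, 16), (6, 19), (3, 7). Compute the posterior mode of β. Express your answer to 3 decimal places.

β̂_MAP = 2.834

log p(β | y) = −Σ(yᵢ − βxᵢ)²/(2·2) − β²/(2·4) + const.
Setting the derivative to zero: Σxᵢ(yᵢ − βxᵢ)/2 − β/4 = 0, so β = Σxᵢyᵢ / (Σxᵢ² + σ²/τ²).
Σxᵢyᵢ = 6·16 + 6·19 + 3·7 = 231; Σxᵢ² = 81; σ²/τ² = 0.5.
β̂_MAP = 231 / (81 + 0.5) = 231/81.5 ≈ 2.834.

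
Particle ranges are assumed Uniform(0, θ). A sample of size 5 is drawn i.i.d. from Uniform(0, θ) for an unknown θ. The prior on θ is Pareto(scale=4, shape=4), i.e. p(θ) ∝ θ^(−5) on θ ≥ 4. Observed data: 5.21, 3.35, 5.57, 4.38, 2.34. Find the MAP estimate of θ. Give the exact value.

θ̂_MAP = 5.57

The Uniform(0, θ) likelihood is θ^(−n) for θ ≥ max(xᵢ), zero otherwise. Here max(xᵢ) = 5.57.
Posterior ∝ θ^(−5) · θ^(−5) = θ^(−10) on θ ≥ max(4, 5.57) = 5.57.
This density is strictly decreasing in θ, so the posterior mode lies at the lower boundary of the support.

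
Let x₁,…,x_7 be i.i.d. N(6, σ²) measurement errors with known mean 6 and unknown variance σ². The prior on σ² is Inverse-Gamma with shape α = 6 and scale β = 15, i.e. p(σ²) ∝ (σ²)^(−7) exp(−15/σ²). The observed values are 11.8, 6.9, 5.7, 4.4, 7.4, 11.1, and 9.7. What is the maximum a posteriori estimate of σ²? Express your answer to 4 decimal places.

σ̂²_MAP = 5.1790

Sum of squared deviations about the known mean: SS = (11.8−6)² + (6.9−6)² + (5.7−6)² + (4.4−6)² + (7.4−6)² + (11.1−6)² + (9.7−6)² = 78.76.
The Normal likelihood contributes (σ²)^(−n/2) exp(−SS/(2σ²)), so the posterior is Inverse-Gamma(α + n/2, β + SS/2) = Inverse-Gamma(9.5, 54.38).
The mode of Inverse-Gamma(a, b) is b/(a+1) = 54.38/10.5 ≈ 5.1790.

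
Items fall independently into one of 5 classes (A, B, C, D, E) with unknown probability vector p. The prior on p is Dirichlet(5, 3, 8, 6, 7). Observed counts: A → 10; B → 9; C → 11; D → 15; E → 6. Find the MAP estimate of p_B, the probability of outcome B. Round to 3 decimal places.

The posterior is Dirichlet(αᵢ + nᵢ) = Dirichlet(15, 12, 19, 21, 13).
For a Dirichlet(a₁,…,a_K) with all aᵢ > 1, the mode has j-th component (aⱼ − 1)/(Σaᵢ − K).
Here Σaᵢ = 80 and K = 5, so p_B = (12 − 1)/(80 − 5) = 11/75 ≈ 0.147.

MAP estimate of p_B = 0.147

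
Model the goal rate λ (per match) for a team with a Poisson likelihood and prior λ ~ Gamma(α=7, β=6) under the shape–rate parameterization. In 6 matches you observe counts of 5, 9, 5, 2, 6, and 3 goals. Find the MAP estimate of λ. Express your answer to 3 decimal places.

λ̂_MAP = 3.000

Σxᵢ = 5+9+5+2+6+3 = 30, with n = 6.
Posterior ∝ λ^6e^(−6λ) · λ^30e^(−6λ) = λ^36e^(−12λ), i.e. Gamma(shape=37, rate=12).
The mode of a Gamma(a, b) with a ≥ 1 (shape–rate) is (a−1)/b = 36/12 ≈ 3.000.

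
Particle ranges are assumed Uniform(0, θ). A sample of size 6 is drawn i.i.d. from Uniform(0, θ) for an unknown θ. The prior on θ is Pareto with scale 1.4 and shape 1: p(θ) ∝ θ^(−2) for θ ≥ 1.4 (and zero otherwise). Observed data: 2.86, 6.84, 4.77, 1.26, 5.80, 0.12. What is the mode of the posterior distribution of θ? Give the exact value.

The Uniform(0, θ) likelihood is θ^(−n) for θ ≥ max(xᵢ), zero otherwise. Here max(xᵢ) = 6.84.
Posterior ∝ θ^(−2) · θ^(−6) = θ^(−8) on θ ≥ max(1.4, 6.84) = 6.84.
This density is strictly decreasing in θ, so the posterior mode lies at the lower boundary of the support.

θ̂_MAP = 6.84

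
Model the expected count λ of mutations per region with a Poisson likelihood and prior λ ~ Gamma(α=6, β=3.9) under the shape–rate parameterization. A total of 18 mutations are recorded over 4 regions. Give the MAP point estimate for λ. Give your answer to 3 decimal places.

Σxᵢ = 18, n = 4.
Posterior ∝ λ^5e^(−3.9λ) · λ^18e^(−4λ) = λ^23e^(−7.9λ), i.e. Gamma(shape=24, rate=7.9).
The mode of a Gamma(a, b) with a ≥ 1 (shape–rate) is (a−1)/b = 23/7.9 ≈ 2.911.

λ̂_MAP = 2.911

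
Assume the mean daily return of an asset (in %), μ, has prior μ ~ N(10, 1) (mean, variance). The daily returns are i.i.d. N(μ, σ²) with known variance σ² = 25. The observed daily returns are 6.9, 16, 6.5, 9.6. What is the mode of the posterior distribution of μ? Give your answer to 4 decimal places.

μ̂_MAP = 9.9655

n = 4; x̄ = (6.9 + 16 + 6.5 + 9.6)/4 = 39/4 = 9.75.
For a Normal prior and Normal likelihood with known variance, the posterior is Normal; its mode equals its mean, the precision-weighted average.
Prior precision 1/σ₀² = 1/1 = 1; data precision n/σ² = 4/25 = 0.16.
μ̂ = (1·10 + 0.16·9.75) / (1 + 0.16) = 11.56/1.16 = 289/29 ≈ 9.9655.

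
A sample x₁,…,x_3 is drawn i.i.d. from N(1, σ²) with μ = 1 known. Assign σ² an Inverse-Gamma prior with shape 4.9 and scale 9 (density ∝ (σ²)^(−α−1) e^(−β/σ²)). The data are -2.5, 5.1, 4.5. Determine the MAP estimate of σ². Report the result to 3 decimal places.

Sum of squared deviations about the known mean: SS = (-2.5−1)² + (5.1−1)² + (4.5−1)² = 41.31.
The Normal likelihood contributes (σ²)^(−n/2) exp(−SS/(2σ²)), so the posterior is Inverse-Gamma(α + n/2, β + SS/2) = Inverse-Gamma(6.4, 29.655).
The mode of Inverse-Gamma(a, b) is b/(a+1) = 29.655/7.4 ≈ 4.007.

σ̂²_MAP = 4.007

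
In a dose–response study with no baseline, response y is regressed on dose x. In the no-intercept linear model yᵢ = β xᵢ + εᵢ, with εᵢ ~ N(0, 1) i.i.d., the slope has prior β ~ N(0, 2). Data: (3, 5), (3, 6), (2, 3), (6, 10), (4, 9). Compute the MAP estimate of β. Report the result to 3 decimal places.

β̂_MAP = 1.812

log p(β | y) = −Σ(yᵢ − βxᵢ)²/(2·1) − β²/(2·2) + const.
Setting the derivative to zero: Σxᵢ(yᵢ − βxᵢ)/1 − β/2 = 0, so β = Σxᵢyᵢ / (Σxᵢ² + σ²/τ²).
Σxᵢyᵢ = 3·5 + 3·6 + 2·3 + 6·10 + 4·9 = 135; Σxᵢ² = 74; σ²/τ² = 0.5.
β̂_MAP = 135 / (74 + 0.5) = 135/74.5 ≈ 1.812.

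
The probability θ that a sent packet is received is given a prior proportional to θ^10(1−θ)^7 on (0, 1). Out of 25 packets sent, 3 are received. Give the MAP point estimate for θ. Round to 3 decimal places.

The prior density ∝ θ^10(1−θ)^7 is the kernel of Beta(11, 8).
Data: 3 successes in 25 trials. The binomial likelihood contributes θ^3(1−θ)^22, so the posterior is Beta(11+3, 8+22) = Beta(14, 30).
For Beta(a, b) with a, b > 1 the mode is (a−1)/(a+b−2) = 13/42 ≈ 0.310.

θ̂_MAP = 0.310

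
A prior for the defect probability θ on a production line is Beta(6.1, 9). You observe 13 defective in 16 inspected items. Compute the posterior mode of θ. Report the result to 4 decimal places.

Prior: Beta(6.1, 9).
Data: 13 successes in 16 trials. The binomial likelihood contributes θ^13(1−θ)^3, so the posterior is Beta(6.1+13, 9+3) = Beta(19.1, 12).
For Beta(a, b) with a, b > 1 the mode is (a−1)/(a+b−2) = 18.1/29.1 ≈ 0.6220.

θ̂_MAP = 0.6220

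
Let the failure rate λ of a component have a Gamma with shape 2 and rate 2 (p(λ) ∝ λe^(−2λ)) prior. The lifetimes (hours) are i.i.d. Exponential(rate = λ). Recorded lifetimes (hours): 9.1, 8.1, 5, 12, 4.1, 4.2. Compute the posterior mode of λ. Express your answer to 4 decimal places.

λ̂_MAP = 0.1573

The Exponential(rate=λ) likelihood is ∝ λ^n e^(−λΣtᵢ). Here n = 6 and Σtᵢ = 9.1 + 8.1 + 5 + 12 + 4.1 + 4.2 = 42.5.
Posterior ∝ λe^(−2λ) · λ^6e^(−42.5λ) = λ^7e^(−44.5λ), i.e. Gamma(8, 44.5).
Mode = (a−1)/b = 7/44.5 ≈ 0.1573.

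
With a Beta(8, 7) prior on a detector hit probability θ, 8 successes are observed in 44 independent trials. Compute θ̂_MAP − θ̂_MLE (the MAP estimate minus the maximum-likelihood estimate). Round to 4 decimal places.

MAP − MLE = 0.0813

Posterior is Beta(16, 43); MAP = (16−1)/(59−2) = 15/57 ≈ 0.26316.
MLE ignores the prior: θ̂_MLE = k/n = 8/44 ≈ 0.18182.
Difference = 15/57 − 8/44 = 17/209 ≈ 0.0813.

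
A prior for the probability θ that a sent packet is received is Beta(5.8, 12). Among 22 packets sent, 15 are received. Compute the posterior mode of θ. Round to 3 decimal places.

θ̂_MAP = 0.524

Prior: Beta(5.8, 12).
Data: 15 successes in 22 trials. The binomial likelihood contributes θ^15(1−θ)^7, so the posterior is Beta(5.8+15, 12+7) = Beta(20.8, 19).
For Beta(a, b) with a, b > 1 the mode is (a−1)/(a+b−2) = 19.8/37.8 ≈ 0.524.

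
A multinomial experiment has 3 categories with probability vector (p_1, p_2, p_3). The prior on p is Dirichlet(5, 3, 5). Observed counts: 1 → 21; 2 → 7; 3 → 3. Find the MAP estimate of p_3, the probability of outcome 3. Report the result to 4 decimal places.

MAP estimate: 0.1707

The posterior is Dirichlet(αᵢ + nᵢ) = Dirichlet(26, 10, 8).
For a Dirichlet(a₁,…,a_K) with all aᵢ > 1, the mode has j-th component (aⱼ − 1)/(Σaᵢ − K).
Here Σaᵢ = 44 and K = 3, so p_3 = (8 − 1)/(44 − 3) = 7/41 ≈ 0.1707.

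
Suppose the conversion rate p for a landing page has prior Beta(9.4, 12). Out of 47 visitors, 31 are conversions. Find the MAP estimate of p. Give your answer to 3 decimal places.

Prior: Beta(9.4, 12).
Data: 31 successes in 47 trials. The binomial likelihood contributes p^31(1−p)^16, so the posterior is Beta(9.4+31, 12+16) = Beta(40.4, 28).
For Beta(a, b) with a, b > 1 the mode is (a−1)/(a+b−2) = 39.4/66.4 ≈ 0.593.

p̂_MAP = 0.593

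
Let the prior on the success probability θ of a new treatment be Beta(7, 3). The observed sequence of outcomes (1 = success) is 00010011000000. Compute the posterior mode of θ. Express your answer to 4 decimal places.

Prior: Beta(7, 3).
Data: 3 successes in 14 trials (from the sequence). The binomial likelihood contributes θ^3(1−θ)^11, so the posterior is Beta(7+3, 3+11) = Beta(10, 14).
For Beta(a, b) with a, b > 1 the mode is (a−1)/(a+b−2) = 9/22 ≈ 0.4091.

θ̂_MAP = 0.4091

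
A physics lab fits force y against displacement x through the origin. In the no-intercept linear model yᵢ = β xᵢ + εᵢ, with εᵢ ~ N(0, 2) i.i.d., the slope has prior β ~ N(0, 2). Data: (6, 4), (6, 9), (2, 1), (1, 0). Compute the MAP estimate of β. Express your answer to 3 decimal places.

log p(β | y) = −Σ(yᵢ − βxᵢ)²/(2·2) − β²/(2·2) + const.
Setting the derivative to zero: Σxᵢ(yᵢ − βxᵢ)/2 − β/2 = 0, so β = Σxᵢyᵢ / (Σxᵢ² + σ²/τ²).
Σxᵢyᵢ = 6·4 + 6·9 + 2·1 + 1·0 = 80; Σxᵢ² = 77; σ²/τ² = 1.
β̂_MAP = 80 / (77 + 1) = 80/78 ≈ 1.026.

β̂_MAP = 1.026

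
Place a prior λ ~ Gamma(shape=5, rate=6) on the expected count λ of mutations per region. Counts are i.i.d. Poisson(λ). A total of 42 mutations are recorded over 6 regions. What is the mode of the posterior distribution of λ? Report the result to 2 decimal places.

Σxᵢ = 42, n = 6.
Posterior ∝ λ^4e^(−6λ) · λ^42e^(−6λ) = λ^46e^(−12λ), i.e. Gamma(shape=47, rate=12).
The mode of a Gamma(a, b) with a ≥ 1 (shape–rate) is (a−1)/b = 46/12 ≈ 3.83.

λ̂_MAP = 3.83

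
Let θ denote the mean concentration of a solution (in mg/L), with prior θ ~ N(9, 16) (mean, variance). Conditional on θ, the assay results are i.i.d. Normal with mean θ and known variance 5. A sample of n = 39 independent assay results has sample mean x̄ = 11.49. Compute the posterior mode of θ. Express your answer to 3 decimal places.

n = 39, x̄ = 11.49.
For a Normal prior and Normal likelihood with known variance, the posterior is Normal; its mode equals its mean, the precision-weighted average.
Prior precision 1/σ₀² = 1/16 = 0.0625; data precision n/σ² = 39/5 = 7.8.
θ̂ = (0.0625·9 + 7.8·11.49) / (0.0625 + 7.8) = 90.1845/7.8625 = 180369/15725 ≈ 11.470.

θ̂_MAP = 11.470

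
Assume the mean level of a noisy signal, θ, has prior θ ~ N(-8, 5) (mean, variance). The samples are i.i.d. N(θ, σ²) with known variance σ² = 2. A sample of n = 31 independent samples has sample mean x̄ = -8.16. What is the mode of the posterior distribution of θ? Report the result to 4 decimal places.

θ̂_MAP = -8.1580

n = 31, x̄ = -8.16.
For a Normal prior and Normal likelihood with known variance, the posterior is Normal; its mode equals its mean, the precision-weighted average.
Prior precision 1/σ₀² = 1/5 = 0.2; data precision n/σ² = 31/2 = 15.5.
θ̂ = (0.2·(-8) + 15.5·(-8.16)) / (0.2 + 15.5) = (-128.08)/15.7 = -6404/785 ≈ -8.1580.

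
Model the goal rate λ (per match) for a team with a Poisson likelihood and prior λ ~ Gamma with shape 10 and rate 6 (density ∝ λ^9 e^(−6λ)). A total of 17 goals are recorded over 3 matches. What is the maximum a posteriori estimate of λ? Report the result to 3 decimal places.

λ̂_MAP = 2.889

Σxᵢ = 17, n = 3.
Posterior ∝ λ^9e^(−6λ) · λ^17e^(−3λ) = λ^26e^(−9λ), i.e. Gamma(shape=27, rate=9).
The mode of a Gamma(a, b) with a ≥ 1 (shape–rate) is (a−1)/b = 26/9 ≈ 2.889.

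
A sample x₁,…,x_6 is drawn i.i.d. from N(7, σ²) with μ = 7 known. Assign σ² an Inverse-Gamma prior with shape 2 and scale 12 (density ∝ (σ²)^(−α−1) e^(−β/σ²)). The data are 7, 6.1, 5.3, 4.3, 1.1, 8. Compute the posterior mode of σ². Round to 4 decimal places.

σ̂²_MAP = 5.9000

Sum of squared deviations about the known mean: SS = (7−7)² + (6.1−7)² + (5.3−7)² + (4.3−7)² + (1.1−7)² + (8−7)² = 46.8.
The Normal likelihood contributes (σ²)^(−n/2) exp(−SS/(2σ²)), so the posterior is Inverse-Gamma(α + n/2, β + SS/2) = Inverse-Gamma(5, 35.4).
The mode of Inverse-Gamma(a, b) is b/(a+1) = 35.4/6 ≈ 5.9000.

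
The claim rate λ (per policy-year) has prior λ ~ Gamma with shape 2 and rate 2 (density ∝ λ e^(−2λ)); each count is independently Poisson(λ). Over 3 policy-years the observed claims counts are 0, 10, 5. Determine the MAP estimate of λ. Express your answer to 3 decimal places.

Σxᵢ = 0+10+5 = 15, with n = 3.
Posterior ∝ λe^(−2λ) · λ^15e^(−3λ) = λ^16e^(−5λ), i.e. Gamma(shape=17, rate=5).
The mode of a Gamma(a, b) with a ≥ 1 (shape–rate) is (a−1)/b = 16/5 ≈ 3.200.

λ̂_MAP = 3.200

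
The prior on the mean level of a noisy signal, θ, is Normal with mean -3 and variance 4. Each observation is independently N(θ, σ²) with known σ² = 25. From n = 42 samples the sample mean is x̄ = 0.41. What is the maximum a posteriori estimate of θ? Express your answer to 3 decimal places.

θ̂_MAP = -0.032

n = 42, x̄ = 0.41.
For a Normal prior and Normal likelihood with known variance, the posterior is Normal; its mode equals its mean, the precision-weighted average.
Prior precision 1/σ₀² = 1/4 = 0.25; data precision n/σ² = 42/25 = 1.68.
θ̂ = (0.25·(-3) + 1.68·0.41) / (0.25 + 1.68) = (-0.0612)/1.93 = -153/4825 ≈ -0.032.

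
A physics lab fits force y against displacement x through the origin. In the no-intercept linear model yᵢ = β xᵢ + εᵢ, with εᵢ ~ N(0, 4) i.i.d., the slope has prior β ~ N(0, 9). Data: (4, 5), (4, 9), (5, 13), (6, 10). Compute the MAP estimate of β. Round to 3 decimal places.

β̂_MAP = 1.937

log p(β | y) = −Σ(yᵢ − βxᵢ)²/(2·4) − β²/(2·9) + const.
Setting the derivative to zero: Σxᵢ(yᵢ − βxᵢ)/4 − β/9 = 0, so β = Σxᵢyᵢ / (Σxᵢ² + σ²/τ²).
Σxᵢyᵢ = 4·5 + 4·9 + 5·13 + 6·10 = 181; Σxᵢ² = 93; σ²/τ² = 4/9.
β̂_MAP = 181 / (93 + 4/9) = 181/(841/9) = 1629/841 ≈ 1.937.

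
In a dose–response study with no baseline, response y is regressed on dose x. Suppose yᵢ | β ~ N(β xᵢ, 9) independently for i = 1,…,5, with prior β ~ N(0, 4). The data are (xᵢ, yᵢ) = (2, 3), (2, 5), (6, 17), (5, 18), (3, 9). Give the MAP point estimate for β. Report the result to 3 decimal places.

β̂_MAP = 2.928

log p(β | y) = −Σ(yᵢ − βxᵢ)²/(2·9) − β²/(2·4) + const.
Setting the derivative to zero: Σxᵢ(yᵢ − βxᵢ)/9 − β/4 = 0, so β = Σxᵢyᵢ / (Σxᵢ² + σ²/τ²).
Σxᵢyᵢ = 2·3 + 2·5 + 6·17 + 5·18 + 3·9 = 235; Σxᵢ² = 78; σ²/τ² = 2.25.
β̂_MAP = 235 / (78 + 2.25) = 235/80.25 ≈ 2.928.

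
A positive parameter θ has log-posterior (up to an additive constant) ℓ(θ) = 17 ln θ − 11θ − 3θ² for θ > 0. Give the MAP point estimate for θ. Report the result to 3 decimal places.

θ̂_MAP = 1.000

ℓ'(θ) = 17/θ − 11 − 6θ. Setting this to zero and multiplying by θ: 6θ² + 11θ − 17 = 0.
θ = (−11 + √(11² + 4·6·17)) / (2·6) = (−11 + √529) / 12 = (−11 + 23)/12 = 1.
ℓ''(θ) = −17/θ² − 6 < 0, confirming a maximum.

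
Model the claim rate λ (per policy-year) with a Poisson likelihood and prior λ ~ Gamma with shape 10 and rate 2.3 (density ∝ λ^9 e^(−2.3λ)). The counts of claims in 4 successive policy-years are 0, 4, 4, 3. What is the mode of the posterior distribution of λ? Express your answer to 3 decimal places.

λ̂_MAP = 3.175

Σxᵢ = 0+4+4+3 = 11, with n = 4.
Posterior ∝ λ^9e^(−2.3λ) · λ^11e^(−4λ) = λ^20e^(−6.3λ), i.e. Gamma(shape=21, rate=6.3).
The mode of a Gamma(a, b) with a ≥ 1 (shape–rate) is (a−1)/b = 20/6.3 ≈ 3.175.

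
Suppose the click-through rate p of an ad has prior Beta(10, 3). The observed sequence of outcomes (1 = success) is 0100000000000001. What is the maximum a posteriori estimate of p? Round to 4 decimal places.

p̂_MAP = 0.4074

Prior: Beta(10, 3).
Data: 2 successes in 16 trials (from the sequence). The binomial likelihood contributes p^2(1−p)^14, so the posterior is Beta(10+2, 3+14) = Beta(12, 17).
For Beta(a, b) with a, b > 1 the mode is (a−1)/(a+b−2) = 11/27 ≈ 0.4074.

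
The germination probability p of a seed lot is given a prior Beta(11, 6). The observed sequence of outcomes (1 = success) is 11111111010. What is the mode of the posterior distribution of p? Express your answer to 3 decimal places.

Prior: Beta(11, 6).
Data: 9 successes in 11 trials (from the sequence). The binomial likelihood contributes p^9(1−p)^2, so the posterior is Beta(11+9, 6+2) = Beta(20, 8).
For Beta(a, b) with a, b > 1 the mode is (a−1)/(a+b−2) = 19/26 ≈ 0.731.

p̂_MAP = 0.731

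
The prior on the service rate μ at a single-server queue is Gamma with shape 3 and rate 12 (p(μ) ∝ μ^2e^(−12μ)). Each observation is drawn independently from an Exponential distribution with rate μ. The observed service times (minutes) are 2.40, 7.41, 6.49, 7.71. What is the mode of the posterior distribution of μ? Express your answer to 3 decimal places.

μ̂_MAP = 0.167

The Exponential(rate=μ) likelihood is ∝ μ^n e^(−μΣtᵢ). Here n = 4 and Σtᵢ = 2.40 + 7.41 + 6.49 + 7.71 = 24.01.
Posterior ∝ μ^2e^(−12μ) · μ^4e^(−24.01μ) = μ^6e^(−36.01μ), i.e. Gamma(7, 36.01).
Mode = (a−1)/b = 6/36.01 ≈ 0.167.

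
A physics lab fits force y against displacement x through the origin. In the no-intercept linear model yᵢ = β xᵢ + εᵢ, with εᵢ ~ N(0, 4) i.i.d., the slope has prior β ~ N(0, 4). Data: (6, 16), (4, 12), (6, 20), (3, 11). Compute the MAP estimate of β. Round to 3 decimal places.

log p(β | y) = −Σ(yᵢ − βxᵢ)²/(2·4) − β²/(2·4) + const.
Setting the derivative to zero: Σxᵢ(yᵢ − βxᵢ)/4 − β/4 = 0, so β = Σxᵢyᵢ / (Σxᵢ² + σ²/τ²).
Σxᵢyᵢ = 6·16 + 4·12 + 6·20 + 3·11 = 297; Σxᵢ² = 97; σ²/τ² = 1.
β̂_MAP = 297 / (97 + 1) = 297/98 ≈ 3.031.

β̂_MAP = 3.031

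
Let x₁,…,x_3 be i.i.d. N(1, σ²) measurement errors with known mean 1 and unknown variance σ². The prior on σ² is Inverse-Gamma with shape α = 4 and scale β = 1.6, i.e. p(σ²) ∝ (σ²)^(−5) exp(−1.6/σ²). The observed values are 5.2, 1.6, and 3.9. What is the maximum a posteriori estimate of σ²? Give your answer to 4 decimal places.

Sum of squared deviations about the known mean: SS = (5.2−1)² + (1.6−1)² + (3.9−1)² = 26.41.
The Normal likelihood contributes (σ²)^(−n/2) exp(−SS/(2σ²)), so the posterior is Inverse-Gamma(α + n/2, β + SS/2) = Inverse-Gamma(5.5, 14.805).
The mode of Inverse-Gamma(a, b) is b/(a+1) = 14.805/6.5 ≈ 2.2777.

σ̂²_MAP = 2.2777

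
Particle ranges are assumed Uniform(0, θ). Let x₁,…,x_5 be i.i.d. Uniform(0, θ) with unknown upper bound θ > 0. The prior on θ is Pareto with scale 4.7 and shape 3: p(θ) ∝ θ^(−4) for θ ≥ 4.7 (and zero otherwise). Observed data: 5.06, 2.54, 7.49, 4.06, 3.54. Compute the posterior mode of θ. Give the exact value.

The Uniform(0, θ) likelihood is θ^(−n) for θ ≥ max(xᵢ), zero otherwise. Here max(xᵢ) = 7.49.
Posterior ∝ θ^(−4) · θ^(−5) = θ^(−9) on θ ≥ max(4.7, 7.49) = 7.49.
This density is strictly decreasing in θ, so the posterior mode lies at the lower boundary of the support.

θ̂_MAP = 7.49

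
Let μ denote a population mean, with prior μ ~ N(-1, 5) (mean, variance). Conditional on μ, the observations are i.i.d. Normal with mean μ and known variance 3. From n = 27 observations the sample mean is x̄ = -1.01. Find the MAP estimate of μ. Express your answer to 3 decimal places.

μ̂_MAP = -1.010

n = 27, x̄ = -1.01.
For a Normal prior and Normal likelihood with known variance, the posterior is Normal; its mode equals its mean, the precision-weighted average.
Prior precision 1/σ₀² = 1/5 = 0.2; data precision n/σ² = 27/3 = 9.
μ̂ = (0.2·(-1) + 9·(-1.01)) / (0.2 + 9) = (-9.29)/9.2 = -929/920 ≈ -1.010.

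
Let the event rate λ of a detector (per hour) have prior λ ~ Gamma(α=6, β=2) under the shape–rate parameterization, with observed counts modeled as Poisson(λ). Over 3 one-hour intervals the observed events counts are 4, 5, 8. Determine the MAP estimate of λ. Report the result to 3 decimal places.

λ̂_MAP = 4.400

Σxᵢ = 4+5+8 = 17, with n = 3.
Posterior ∝ λ^5e^(−2λ) · λ^17e^(−3λ) = λ^22e^(−5λ), i.e. Gamma(shape=23, rate=5).
The mode of a Gamma(a, b) with a ≥ 1 (shape–rate) is (a−1)/b = 22/5 ≈ 4.400.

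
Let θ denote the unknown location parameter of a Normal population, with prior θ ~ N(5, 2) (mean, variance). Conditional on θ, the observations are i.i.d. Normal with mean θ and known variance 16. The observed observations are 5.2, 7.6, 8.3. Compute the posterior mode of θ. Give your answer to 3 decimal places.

n = 3; x̄ = (5.2 + 7.6 + 8.3)/3 = 21.1/3 = 211/30 ≈ 7.0333.
For a Normal prior and Normal likelihood with known variance, the posterior is Normal; its mode equals its mean, the precision-weighted average.
Prior precision 1/σ₀² = 1/2 = 0.5; data precision n/σ² = 3/16 = 0.1875.
θ̂ = (0.5·5 + 0.1875·(211/30)) / (0.5 + 0.1875) = 3.81875/0.6875 = 611/110 ≈ 5.555.

θ̂_MAP = 5.555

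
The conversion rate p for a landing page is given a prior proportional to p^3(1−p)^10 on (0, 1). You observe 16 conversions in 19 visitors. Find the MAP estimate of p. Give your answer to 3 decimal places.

p̂_MAP = 0.594

The prior density ∝ p^3(1−p)^10 is the kernel of Beta(4, 11).
Data: 16 successes in 19 trials. The binomial likelihood contributes p^16(1−p)^3, so the posterior is Beta(4+16, 11+3) = Beta(20, 14).
For Beta(a, b) with a, b > 1 the mode is (a−1)/(a+b−2) = 19/32 ≈ 0.594.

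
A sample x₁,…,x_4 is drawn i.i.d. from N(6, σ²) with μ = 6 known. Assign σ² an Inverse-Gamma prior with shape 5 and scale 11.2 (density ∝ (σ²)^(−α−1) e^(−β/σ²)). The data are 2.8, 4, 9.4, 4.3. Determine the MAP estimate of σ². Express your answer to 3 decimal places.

σ̂²_MAP = 3.193

Sum of squared deviations about the known mean: SS = (2.8−6)² + (4−6)² + (9.4−6)² + (4.3−6)² = 28.69.
The Normal likelihood contributes (σ²)^(−n/2) exp(−SS/(2σ²)), so the posterior is Inverse-Gamma(α + n/2, β + SS/2) = Inverse-Gamma(7, 25.545).
The mode of Inverse-Gamma(a, b) is b/(a+1) = 25.545/8 ≈ 3.193.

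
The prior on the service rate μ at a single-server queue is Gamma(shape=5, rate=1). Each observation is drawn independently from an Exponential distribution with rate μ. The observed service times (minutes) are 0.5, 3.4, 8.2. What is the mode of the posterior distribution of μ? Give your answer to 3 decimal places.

μ̂_MAP = 0.534

The Exponential(rate=μ) likelihood is ∝ μ^n e^(−μΣtᵢ). Here n = 3 and Σtᵢ = 0.5 + 3.4 + 8.2 = 12.1.
Posterior ∝ μ^4e^(−1μ) · μ^3e^(−12.1μ) = μ^7e^(−13.1μ), i.e. Gamma(8, 13.1).
Mode = (a−1)/b = 7/13.1 ≈ 0.534.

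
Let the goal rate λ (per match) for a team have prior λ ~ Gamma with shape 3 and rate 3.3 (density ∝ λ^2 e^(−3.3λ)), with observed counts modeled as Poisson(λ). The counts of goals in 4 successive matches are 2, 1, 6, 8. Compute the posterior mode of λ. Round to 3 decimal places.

λ̂_MAP = 2.603

Σxᵢ = 2+1+6+8 = 17, with n = 4.
Posterior ∝ λ^2e^(−3.3λ) · λ^17e^(−4λ) = λ^19e^(−7.3λ), i.e. Gamma(shape=20, rate=7.3).
The mode of a Gamma(a, b) with a ≥ 1 (shape–rate) is (a−1)/b = 19/7.3 ≈ 2.603.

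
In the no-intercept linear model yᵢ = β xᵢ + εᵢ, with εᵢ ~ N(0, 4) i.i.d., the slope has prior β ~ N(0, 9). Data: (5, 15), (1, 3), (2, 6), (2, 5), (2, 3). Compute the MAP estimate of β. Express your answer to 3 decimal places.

β̂_MAP = 2.757

log p(β | y) = −Σ(yᵢ − βxᵢ)²/(2·4) − β²/(2·9) + const.
Setting the derivative to zero: Σxᵢ(yᵢ − βxᵢ)/4 − β/9 = 0, so β = Σxᵢyᵢ / (Σxᵢ² + σ²/τ²).
Σxᵢyᵢ = 5·15 + 1·3 + 2·6 + 2·5 + 2·3 = 106; Σxᵢ² = 38; σ²/τ² = 4/9.
β̂_MAP = 106 / (38 + 4/9) = 106/(346/9) = 477/173 ≈ 2.757.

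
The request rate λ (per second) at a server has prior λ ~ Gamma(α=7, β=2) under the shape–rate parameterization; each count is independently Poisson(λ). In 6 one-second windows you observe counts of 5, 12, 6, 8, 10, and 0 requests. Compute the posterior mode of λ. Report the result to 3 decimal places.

λ̂_MAP = 5.875

Σxᵢ = 5+12+6+8+10+0 = 41, with n = 6.
Posterior ∝ λ^6e^(−2λ) · λ^41e^(−6λ) = λ^47e^(−8λ), i.e. Gamma(shape=48, rate=8).
The mode of a Gamma(a, b) with a ≥ 1 (shape–rate) is (a−1)/b = 47/8 ≈ 5.875.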